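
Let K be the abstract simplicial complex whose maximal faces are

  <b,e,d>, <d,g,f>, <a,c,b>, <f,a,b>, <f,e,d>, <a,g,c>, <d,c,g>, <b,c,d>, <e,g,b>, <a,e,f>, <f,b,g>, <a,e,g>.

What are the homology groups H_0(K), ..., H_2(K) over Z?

Fix the vertex order a < b < c < d < e < f < g and write every simplex with vertices in increasing order. Then dim K = 2 and the simplices of K are:

  0-simplices (7): a, b, c, d, e, f, g
  1-simplices (18): ab, ac, ae, af, ag, bc, bd, be, bf, bg, cd, cg, de, df, dg, ef, eg, fg
  2-simplices (12): abc, abf, acg, aef, aeg, bcd, bde, beg, bfg, cdg, def, dfg

so the chain groups are C_0 ≅ Z^7, C_1 ≅ Z^18, C_2 ≅ Z^12.

The boundary map ∂_1: C_1 → C_0 maps an edge to its endpoints' difference, ∂[p,q] = q − p. For instance
  ∂bd = d − b.
The 7×18 boundary matrix has rank 6 and Smith normal form diag(1,1,1,1,1,1).

The boundary map ∂_2: C_2 → C_1 acts by ∂[p,q,r] = [q,r] − [p,r] + [p,q]. For instance
  ∂abf = bf − af + ab,
  ∂bfg = fg − bg + bf.
The resulting 18×12 matrix has rank 12, and its Smith normal form has invariant factors (1,1,1,1,1,1,1,1,1,1,1,2).

Now H_k = ker ∂_k / im ∂_{k+1}, so:

  H_0: rank C_0 − rank ∂_1 = 7 − 6 = 1, and the invariant factors of ∂_1 are all 1, so H_0 = Z.
  H_1: rank ker ∂_1 − rank ∂_2 = (18 − 6) − 12 = 0, and ∂_2 has invariant factor 2 > 1, so H_1 = Z/2Z.
  H_2: rank ker ∂_2 − rank ∂_3 = (12 − 12) − 0 = 0, and there is no ∂_3, so H_2 = 0.

As a check, the Euler characteristic is 7 − 18 + 12 = 1, which agrees with 1 − 0 + 0 = 1.

H_0 = Z,  H_1 = Z/2Z,  H_2 = 0.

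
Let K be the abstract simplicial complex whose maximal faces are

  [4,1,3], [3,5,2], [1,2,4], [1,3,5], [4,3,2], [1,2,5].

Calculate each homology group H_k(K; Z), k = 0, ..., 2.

Take the total order 1 < 2 < 3 < 4 < 5 on the vertex set. Then K (dimension 2) consists of the simplices:

  0-simplices (5): [1], [2], [3], [4], [5]
  1-simplices (9): [1,2], [1,3], [1,4], [1,5], [2,3], [2,4], [2,5], [3,4], [3,5]
  2-simplices (6): [1,2,4], [1,2,5], [1,3,4], [1,3,5], [2,3,4], [2,3,5]

so the chain groups are C_0 ≅ Z^5, C_1 ≅ Z^9, C_2 ≅ Z^6.

Boundary ∂_1: C_1 → C_0 is given by ∂[p,q] = [q] − [p]. For instance
  ∂[2,5] = [5] − [2].
This gives a 5×9 integer matrix of rank 4; reducing to Smith normal form yields diagonal entries (1,1,1,1).

The boundary map ∂_2: C_2 → C_1 acts by ∂[p,q,r] = [q,r] − [p,r] + [p,q]. For instance
  ∂[2,3,5] = [3,5] − [2,5] + [2,3],
  ∂[1,2,4] = [2,4] − [1,4] + [1,2].
The 9×6 boundary matrix has rank 5 and Smith normal form diag(1,1,1,1,1).

Reading off H_k = ker ∂_k / im ∂_{k+1}:

  H_0: rank C_0 − rank ∂_1 = 5 − 4 = 1, and the invariant factors of ∂_1 are all 1, so H_0 ≅ Z.
  H_1: rank ker ∂_1 − rank ∂_2 = (9 − 4) − 5 = 0, and the invariant factors of ∂_2 are all 1, so H_1 ≅ 0.
  H_2: rank ker ∂_2 − rank ∂_3 = (6 − 5) − 0 = 1, and there is no ∂_3, so H_2 ≅ Z.

H_0 = Z,  H_1 = 0,  H_2 = Z.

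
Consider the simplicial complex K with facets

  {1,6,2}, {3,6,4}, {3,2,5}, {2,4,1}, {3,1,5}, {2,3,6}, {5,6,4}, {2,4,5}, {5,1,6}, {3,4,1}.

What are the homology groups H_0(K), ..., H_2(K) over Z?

We work with the vertex ordering 1 < 2 < 3 < 4 < 5 < 6. The simplices of K, each written with vertices in increasing order, are:

  0-simplices (6): [1], [2], [3], [4], [5], [6]
  1-simplices (15): [1,2], [1,3], [1,4], [1,5], [1,6], [2,3], [2,4], [2,5], [2,6], [3,4], [3,5], [3,6], [4,5], [4,6], [5,6]
  2-simplices (10): [1,2,4], [1,2,6], [1,3,4], [1,3,5], [1,5,6], [2,3,5], [2,3,6], [2,4,5], [3,4,6], [4,5,6]

so the chain groups are C_0 ≅ Z^6, C_1 ≅ Z^15, C_2 ≅ Z^10.

∂_1: C_1 → C_0 sends each edge [p,q] (with p < q) to q − p.
As a 6×15 matrix over Z this has rank 5, with invariant factors (1,1,1,1,1).

Boundary ∂_2: C_2 → C_1 acts by ∂[p,q,r] = [q,r] − [p,r] + [p,q]. For instance
  ∂[2,4,5] = [4,5] − [2,5] + [2,4],
  ∂[1,2,6] = [2,6] − [1,6] + [1,2].
The 15×10 boundary matrix has rank 10 and Smith normal form diag(1,1,1,1,1,1,1,1,1,2).

Reading off H_k = ker ∂_k / im ∂_{k+1}:

  H_0: rank C_0 − rank ∂_1 = 6 − 5 = 1, and the invariant factors of ∂_1 are all 1, so H_0 = Z.
  H_1: rank ker ∂_1 − rank ∂_2 = (15 − 5) − 10 = 0, and ∂_2 has invariant factor 2 > 1, so H_1 = Z/2Z.
  H_2: rank ker ∂_2 − rank ∂_3 = (10 − 10) − 0 = 0, and there is no ∂_3, so H_2 = 0.

H_0 = Z,  H_1 = Z/2Z,  H_2 = 0.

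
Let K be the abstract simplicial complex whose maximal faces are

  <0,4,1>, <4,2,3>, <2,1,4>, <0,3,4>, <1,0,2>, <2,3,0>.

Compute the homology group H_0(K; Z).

K has 5 vertices, 9 edges, 6 triangles.
rank ∂_0 = 0, rank ∂_1 = 4 ⇒ b_0 = 5 − 0 − 4 = 1; all invariant factors of ∂_1 are 1 so no torsion. So H_0 = Z.

H_0 ≅ Z.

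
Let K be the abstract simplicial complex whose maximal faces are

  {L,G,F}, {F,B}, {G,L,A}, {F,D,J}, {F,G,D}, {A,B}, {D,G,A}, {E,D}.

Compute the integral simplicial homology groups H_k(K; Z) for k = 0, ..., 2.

We work with the vertex ordering A < B < D < E < F < G < J < L. The simplices of K, each written with vertices in increasing order, are:

  0-simplices (8): A, B, D, E, F, G, J, L
  1-simplices (13): AB, AD, AG, AL, BF, DE, DF, DG, DJ, FG, FJ, FL, GL
  2-simplices (5): ADG, AGL, DFG, DFJ, FGL

Hence C_0 ≅ Z^8, C_1 ≅ Z^13, C_2 ≅ Z^5.

Boundary ∂_1: C_1 → C_0 maps an edge to its endpoints' difference, ∂[p,q] = q − p. For instance
  ∂DF = F − D.
As a 8×13 matrix over Z this has rank 7, with invariant factors (1,1,1,1,1,1,1).

The boundary map ∂_2: C_2 → C_1 acts by ∂[p,q,r] = [q,r] − [p,r] + [p,q]. For instance
  ∂FGL = GL − FL + FG,
  ∂AGL = GL − AL + AG.
The resulting 13×5 matrix has rank 5, and its Smith normal form has invariant factors (1,1,1,1,1).

Computing H_k = (kernel of ∂_k) / (image of ∂_{k+1}):

  H_0: rank C_0 − rank ∂_1 = 8 − 7 = 1, and the invariant factors of ∂_1 are all 1, so H_0 ≅ Z.
  H_1: rank ker ∂_1 − rank ∂_2 = (13 − 7) − 5 = 1, and the invariant factors of ∂_2 are all 1, so H_1 ≅ Z.
  H_2: rank ker ∂_2 − rank ∂_3 = (5 − 5) − 0 = 0, and there is no ∂_3, so H_2 ≅ 0.

H_0 ≅ Z,  H_1 ≅ Z,  H_2 = 0.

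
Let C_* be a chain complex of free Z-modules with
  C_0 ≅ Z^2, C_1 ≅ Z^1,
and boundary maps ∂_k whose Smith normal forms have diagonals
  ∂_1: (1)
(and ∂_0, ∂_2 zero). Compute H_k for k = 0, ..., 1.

H_0: b_0 = 2 − 0 − 1 = 1; torsion from ∂_1 factors > 1: none. So H_0 = Z.
H_1: b_1 = 1 − 1 − 0 = 0; torsion from ∂_2 factors > 1: none. So H_1 = 0.

H_0 = Z,  H_1 = 0.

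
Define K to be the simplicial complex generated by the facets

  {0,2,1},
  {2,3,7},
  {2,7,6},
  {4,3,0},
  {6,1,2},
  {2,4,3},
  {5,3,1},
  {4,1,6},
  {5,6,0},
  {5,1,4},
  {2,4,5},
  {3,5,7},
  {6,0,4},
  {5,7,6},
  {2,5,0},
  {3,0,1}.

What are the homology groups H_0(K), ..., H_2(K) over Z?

Fix the vertex order 0 < 1 < 2 < 3 < 4 < 5 < 6 < 7 and write every simplex with vertices in increasing order. Then dim K = 2 and the simplices of K are:

  0-simplices (8): [0], [1], [2], [3], [4], [5], [6], [7]
  1-simplices (24): (24 of them)
  2-simplices (16): [0,1,2], [0,1,3], [0,2,5], [0,3,4], [0,4,6], [0,5,6], [1,2,6], [1,3,5], [1,4,5], [1,4,6], [2,3,4], [2,3,7], [2,4,5], [2,6,7], [3,5,7], [5,6,7]

Hence C_0 ≅ Z^8, C_1 ≅ Z^24, C_2 ≅ Z^16.

∂_1: C_1 → C_0 is given by ∂[p,q] = [q] − [p]. For instance
  ∂[1,2] = [2] − [1].
This gives a 8×24 integer matrix of rank 7; reducing to Smith normal form yields diagonal entries (1,1,1,1,1,1,1).

Boundary ∂_2: C_2 → C_1 acts by ∂[p,q,r] = [q,r] − [p,r] + [p,q]. For instance
  ∂[2,6,7] = [6,7] − [2,7] + [2,6],
  ∂[2,3,7] = [3,7] − [2,7] + [2,3].
The resulting 24×16 matrix has rank 15, and its Smith normal form has invariant factors (1,1,1,1,1,1,1,1,1,1,1,1,1,1,1).

Reading off H_k = ker ∂_k / im ∂_{k+1}:

  H_0: rank C_0 − rank ∂_1 = 8 − 7 = 1, and the invariant factors of ∂_1 are all 1, so H_0 = Z.
  H_1: rank ker ∂_1 − rank ∂_2 = (24 − 7) − 15 = 2, and the invariant factors of ∂_2 are all 1, so H_1 = Z^2.
  H_2: rank ker ∂_2 − rank ∂_3 = (16 − 15) − 0 = 1, and there is no ∂_3, so H_2 = Z.

(K is a triangulation of the torus T^2.)

H_0 = Z,  H_1 = Z^2,  H_2 = Z.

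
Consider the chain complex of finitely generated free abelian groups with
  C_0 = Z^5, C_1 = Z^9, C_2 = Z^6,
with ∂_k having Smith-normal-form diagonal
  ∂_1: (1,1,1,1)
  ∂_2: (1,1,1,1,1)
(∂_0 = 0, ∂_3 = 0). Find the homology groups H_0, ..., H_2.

H_0 ≅ Z,  H_1 = 0,  H_2 ≅ Z.

H_0: b_0 = 5 − 0 − 4 = 1; torsion from ∂_1 factors > 1: none. So H_0 ≅ Z.
H_1: b_1 = 9 − 4 − 5 = 0; torsion from ∂_2 factors > 1: none. So H_1 ≅ 0.
H_2: b_2 = 6 − 5 − 0 = 1; torsion from ∂_3 factors > 1: none. So H_2 ≅ Z.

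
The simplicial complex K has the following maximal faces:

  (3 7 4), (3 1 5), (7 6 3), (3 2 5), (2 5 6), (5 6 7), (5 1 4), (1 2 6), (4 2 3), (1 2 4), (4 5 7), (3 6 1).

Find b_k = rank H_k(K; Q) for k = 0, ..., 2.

b_0 = 1, b_1 = 0, b_2 = 0.

Take the total order 1 < 2 < 3 < 4 < 5 < 6 < 7 on the vertex set. Then K (dimension 2) consists of the simplices:

  0-simplices (7): [1], [2], [3], [4], [5], [6], [7]
  1-simplices (18): [1,2], [1,3], [1,4], [1,5], [1,6], [2,3], [2,4], [2,5], [2,6], [3,4], [3,5], [3,6], [3,7], [4,5], [4,7], [5,6], [5,7], [6,7]
  2-simplices (12): [1,2,4], [1,2,6], [1,3,5], [1,3,6], [1,4,5], [2,3,4], [2,3,5], [2,5,6], [3,4,7], [3,6,7], [4,5,7], [5,6,7]

giving chain groups C_0 ≅ Z^7, C_1 ≅ Z^18, C_2 ≅ Z^12.

∂_1: C_1 → C_0 sends each edge [p,q] (with p < q) to q − p. For instance
  ∂[3,5] = [5] − [3].
The resulting 7×18 matrix has rank 6, and its Smith normal form has invariant factors (1,1,1,1,1,1).

The boundary map ∂_2: C_2 → C_1 maps a triangle to the signed sum of its edges. For instance
  ∂[1,4,5] = [4,5] − [1,5] + [1,4],
  ∂[2,3,4] = [3,4] − [2,4] + [2,3].
This gives a 18×12 integer matrix of rank 12; reducing to Smith normal form yields diagonal entries (1,1,1,1,1,1,1,1,1,1,1,2).

Computing H_k = (kernel of ∂_k) / (image of ∂_{k+1}):

  H_0: rank C_0 − rank ∂_1 = 7 − 6 = 1, and the invariant factors of ∂_1 are all 1, so H_0 = Z.
  H_1: rank ker ∂_1 − rank ∂_2 = (18 − 6) − 12 = 0, and ∂_2 has invariant factor 2 > 1, so H_1 = Z/2.
  H_2: rank ker ∂_2 − rank ∂_3 = (12 − 12) − 0 = 0, and there is no ∂_3, so H_2 = 0.

As a check, the Euler characteristic is 7 − 18 + 12 = 1, which agrees with 1 − 0 + 0 = 1.
(K is a triangulation of the real projective plane RP^2.)

Hence the Betti numbers are b_0 = 1, b_1 = 0, b_2 = 0.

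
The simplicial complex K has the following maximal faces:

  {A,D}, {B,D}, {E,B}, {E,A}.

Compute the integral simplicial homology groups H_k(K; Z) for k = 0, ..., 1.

H_0 ≅ Z,  H_1 ≅ Z.

We work with the vertex ordering A < B < D < E. The simplices of K, each written with vertices in increasing order, are:

  0-simplices (4): A, B, D, E
  1-simplices (4): AD, AE, BD, BE

Hence C_0 ≅ Z^4, C_1 ≅ Z^4.

The boundary map ∂_1: C_1 → C_0 sends each edge [p,q] (with p < q) to q − p. For instance
  ∂BE = E − B.
As a 4×4 matrix over Z this has rank 3, with invariant factors (1,1,1).

Now H_k = ker ∂_k / im ∂_{k+1}, so:

  H_0: rank C_0 − rank ∂_1 = 4 − 3 = 1, and the invariant factors of ∂_1 are all 1, so H_0 ≅ Z.
  H_1: rank ker ∂_1 − rank ∂_2 = (4 − 3) − 0 = 1, and there is no ∂_2, so H_1 ≅ Z.

As a check, the Euler characteristic is 4 − 4 = 0, which agrees with 1 − 1 = 0.
(K is a triangulation of the circle S^1.)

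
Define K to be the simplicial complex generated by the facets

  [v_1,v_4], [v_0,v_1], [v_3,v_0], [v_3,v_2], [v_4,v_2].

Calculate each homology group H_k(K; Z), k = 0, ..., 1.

Fix the vertex order v_0 < v_1 < v_2 < v_3 < v_4 and write every simplex with vertices in increasing order. Then dim K = 1 and the simplices of K are:

  0-simplices (5): [v_0], [v_1], [v_2], [v_3], [v_4]
  1-simplices (5): [v_0,v_1], [v_0,v_3], [v_1,v_4], [v_2,v_3], [v_2,v_4]

giving chain groups C_0 ≅ Z^5, C_1 ≅ Z^5.

∂_1: C_1 → C_0 sends each edge [p,q] (with p < q) to q − p.
This gives a 5×5 integer matrix of rank 4; reducing to Smith normal form yields diagonal entries (1,1,1,1).

From H_k ≅ ker(∂_k) / im(∂_{k+1}) we obtain:

  H_0: rank C_0 − rank ∂_1 = 5 − 4 = 1, and the invariant factors of ∂_1 are all 1, so H_0 ≅ Z.
  H_1: rank ker ∂_1 − rank ∂_2 = (5 − 4) − 0 = 1, and there is no ∂_2, so H_1 ≅ Z.

As a check, the Euler characteristic is 5 − 5 = 0, which agrees with 1 − 1 = 0.
(K is a triangulation of the circle S^1.)

H_0 = Z,  H_1 = Z.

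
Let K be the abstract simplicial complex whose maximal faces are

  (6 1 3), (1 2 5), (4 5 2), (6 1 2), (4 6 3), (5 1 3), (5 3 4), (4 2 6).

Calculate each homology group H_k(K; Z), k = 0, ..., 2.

H_0 = Z,  H_1 = 0,  H_2 = Z.

Take the total order 1 < 2 < 3 < 4 < 5 < 6 on the vertex set. Then K (dimension 2) consists of the simplices:

  0-simplices (6): [1], [2], [3], [4], [5], [6]
  1-simplices (12): [1,2], [1,3], [1,5], [1,6], [2,4], [2,5], [2,6], [3,4], [3,5], [3,6], [4,5], [4,6]
  2-simplices (8): [1,2,5], [1,2,6], [1,3,5], [1,3,6], [2,4,5], [2,4,6], [3,4,5], [3,4,6]

Hence C_0 ≅ Z^6, C_1 ≅ Z^12, C_2 ≅ Z^8.

The boundary map ∂_1: C_1 → C_0 is given by ∂[p,q] = [q] − [p]. For instance
  ∂[2,4] = [4] − [2].
The resulting 6×12 matrix has rank 5, and its Smith normal form has invariant factors (1,1,1,1,1).

∂_2: C_2 → C_1 sends each 2-simplex [p,q,r] to [q,r] − [p,r] + [p,q]. For instance
  ∂[2,4,5] = [4,5] − [2,5] + [2,4],
  ∂[3,4,6] = [4,6] − [3,6] + [3,4].
As a 12×8 matrix over Z this has rank 7, with invariant factors (1,1,1,1,1,1,1).

From H_k ≅ ker(∂_k) / im(∂_{k+1}) we obtain:

  H_0: rank C_0 − rank ∂_1 = 6 − 5 = 1, and the invariant factors of ∂_1 are all 1, so H_0 ≅ Z.
  H_1: rank ker ∂_1 − rank ∂_2 = (12 − 5) − 7 = 0, and the invariant factors of ∂_2 are all 1, so H_1 ≅ 0.
  H_2: rank ker ∂_2 − rank ∂_3 = (8 − 7) − 0 = 1, and there is no ∂_3, so H_2 ≅ Z.

As a check, the Euler characteristic is 6 − 12 + 8 = 2, which agrees with 1 − 0 + 1 = 2.
(K is a triangulation of the 2-sphere S^2.)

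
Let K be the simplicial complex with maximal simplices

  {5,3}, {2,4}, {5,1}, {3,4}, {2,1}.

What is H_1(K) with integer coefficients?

Fix the vertex order 1 < 2 < 3 < 4 < 5 and write every simplex with vertices in increasing order. Then dim K = 1 and the simplices of K are:

  0-simplices (5): [1], [2], [3], [4], [5]
  1-simplices (5): [1,2], [1,5], [2,4], [3,4], [3,5]

so the chain groups are C_0 ≅ Z^5, C_1 ≅ Z^5.

Boundary ∂_1: C_1 → C_0 sends each edge [p,q] (with p < q) to q − p. For instance
  ∂[3,4] = [4] − [3].
The resulting 5×5 matrix has rank 4, and its Smith normal form has invariant factors (1,1,1,1).

From H_k ≅ ker(∂_k) / im(∂_{k+1}) we obtain:

  H_1: rank ker ∂_1 − rank ∂_2 = (5 − 4) − 0 = 1, and there is no ∂_2, so H_1 = Z.

H_1 ≅ Z.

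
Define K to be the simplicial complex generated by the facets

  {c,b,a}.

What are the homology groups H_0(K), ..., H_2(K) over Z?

H_0 = Z,  H_1 = 0,  H_2 = 0.

Order the vertices as a < b < c. Listing each simplex with vertices in this order, K has dimension 2 with simplices:

  0-simplices (3): a, b, c
  1-simplices (3): ab, ac, bc
  2-simplices (1): abc

Hence C_0 ≅ Z^3, C_1 ≅ Z^3, C_2 ≅ Z^1.

Boundary ∂_1: C_1 → C_0 maps an edge to its endpoints' difference, ∂[p,q] = q − p.
This gives a 3×3 integer matrix of rank 2; reducing to Smith normal form yields diagonal entries (1,1).

∂_2: C_2 → C_1 maps a triangle to the signed sum of its edges. For instance
  ∂abc = bc − ac + ab.
The 3×1 boundary matrix has rank 1 and Smith normal form diag(1).

From H_k ≅ ker(∂_k) / im(∂_{k+1}) we obtain:

  H_0: rank C_0 − rank ∂_1 = 3 − 2 = 1, and the invariant factors of ∂_1 are all 1, so H_0 ≅ Z.
  H_1: rank ker ∂_1 − rank ∂_2 = (3 − 2) − 1 = 0, and the invariant factors of ∂_2 are all 1, so H_1 ≅ 0.
  H_2: rank ker ∂_2 − rank ∂_3 = (1 − 1) − 0 = 0, and there is no ∂_3, so H_2 ≅ 0.

As a check, the Euler characteristic is 3 − 3 + 1 = 1, which agrees with 1 − 0 + 0 = 1.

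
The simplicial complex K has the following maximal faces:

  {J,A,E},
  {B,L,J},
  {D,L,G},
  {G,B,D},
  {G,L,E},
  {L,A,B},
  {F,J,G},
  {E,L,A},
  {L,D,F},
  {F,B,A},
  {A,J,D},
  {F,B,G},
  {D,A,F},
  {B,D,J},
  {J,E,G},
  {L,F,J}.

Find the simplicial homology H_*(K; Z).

Order the vertices as A < B < D < E < F < G < J < L. Listing each simplex with vertices in this order, K has dimension 2 with simplices:

  0-simplices (8): A, B, D, E, F, G, J, L
  1-simplices (24): AB, AD, AE, AF, AJ, AL, BD, BF, BG, BJ, BL, DF, DG, DJ, DL, EG, EJ, EL, FG, FJ, FL, GJ, GL, JL
  2-simplices (16): ABF, ABL, ADF, ADJ, AEJ, AEL, BDG, BDJ, BFG, BJL, DFL, DGL, EGJ, EGL, FGJ, FJL

Hence C_0 ≅ Z^8, C_1 ≅ Z^24, C_2 ≅ Z^16.

The boundary map ∂_1: C_1 → C_0 is given by ∂[p,q] = [q] − [p].
The resulting 8×24 matrix has rank 7, and its Smith normal form has invariant factors (1,1,1,1,1,1,1).

∂_2: C_2 → C_1 acts by ∂[p,q,r] = [q,r] − [p,r] + [p,q]. For instance
  ∂BDG = DG − BG + BD,
  ∂AEL = EL − AL + AE.
The 24×16 boundary matrix has rank 15 and Smith normal form diag(1,1,1,1,1,1,1,1,1,1,1,1,1,1,1).

Computing H_k = (kernel of ∂_k) / (image of ∂_{k+1}):

  H_0: rank C_0 − rank ∂_1 = 8 − 7 = 1, and the invariant factors of ∂_1 are all 1, so H_0 = Z.
  H_1: rank ker ∂_1 − rank ∂_2 = (24 − 7) − 15 = 2, and the invariant factors of ∂_2 are all 1, so H_1 = Z^2.
  H_2: rank ker ∂_2 − rank ∂_3 = (16 − 15) − 0 = 1, and there is no ∂_3, so H_2 = Z.

As a check, the Euler characteristic is 8 − 24 + 16 = 0, which agrees with 1 − 2 + 1 = 0.

H_0 ≅ Z,  H_1 ≅ Z^2,  H_2 ≅ Z.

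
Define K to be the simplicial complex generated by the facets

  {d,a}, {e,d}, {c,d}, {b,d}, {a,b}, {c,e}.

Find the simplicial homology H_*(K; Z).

Take the total order a < b < c < d < e on the vertex set. Then K (dimension 1) consists of the simplices:

  0-simplices (5): a, b, c, d, e
  1-simplices (6): ab, ad, bd, cd, ce, de

Hence C_0 ≅ Z^5, C_1 ≅ Z^6.

Boundary ∂_1: C_1 → C_0 is given by ∂[p,q] = [q] − [p]. For instance
  ∂ce = e − c.
As a 5×6 matrix over Z this has rank 4, with invariant factors (1,1,1,1).

From H_k ≅ ker(∂_k) / im(∂_{k+1}) we obtain:

  H_0: rank C_0 − rank ∂_1 = 5 − 4 = 1, and the invariant factors of ∂_1 are all 1, so H_0 ≅ Z.
  H_1: rank ker ∂_1 − rank ∂_2 = (6 − 4) − 0 = 2, and there is no ∂_2, so H_1 ≅ Z^2.

H_0 = Z,  H_1 = Z^2.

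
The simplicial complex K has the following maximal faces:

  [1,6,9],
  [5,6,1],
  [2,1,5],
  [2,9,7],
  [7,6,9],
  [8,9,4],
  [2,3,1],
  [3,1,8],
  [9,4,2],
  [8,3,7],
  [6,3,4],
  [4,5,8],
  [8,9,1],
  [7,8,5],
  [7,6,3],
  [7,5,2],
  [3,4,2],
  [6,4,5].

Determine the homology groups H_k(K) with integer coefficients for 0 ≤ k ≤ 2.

H_0 = Z,  H_1 = Z^2,  H_2 = Z.

Fix the vertex order 1 < 2 < 3 < 4 < 5 < 6 < 7 < 8 < 9 and write every simplex with vertices in increasing order. Then dim K = 2 and the simplices of K are:

  0-simplices (9): [1], [2], [3], [4], [5], [6], [7], [8], [9]
  1-simplices (27): (27 of them)
  2-simplices (18): [1,2,3], [1,2,5], [1,3,8], [1,5,6], [1,6,9], [1,8,9], [2,3,4], [2,4,9], [2,5,7], [2,7,9], [3,4,6], [3,6,7], [3,7,8], [4,5,6], [4,5,8], [4,8,9], [5,7,8], [6,7,9]

so the chain groups are C_0 ≅ Z^9, C_1 ≅ Z^27, C_2 ≅ Z^18.

The boundary map ∂_1: C_1 → C_0 is given by ∂[p,q] = [q] − [p]. For instance
  ∂[1,8] = [8] − [1].
The 9×27 boundary matrix has rank 8 and Smith normal form diag(1,1,1,1,1,1,1,1).

∂_2: C_2 → C_1 acts by ∂[p,q,r] = [q,r] − [p,r] + [p,q]. For instance
  ∂[5,7,8] = [7,8] − [5,8] + [5,7],
  ∂[2,3,4] = [3,4] − [2,4] + [2,3].
As a 27×18 matrix over Z this has rank 17, with invariant factors (1,1,1,1,1,1,1,1,1,1,1,1,1,1,1,1,1).

From H_k ≅ ker(∂_k) / im(∂_{k+1}) we obtain:

  H_0: rank C_0 − rank ∂_1 = 9 − 8 = 1, and the invariant factors of ∂_1 are all 1, so H_0 ≅ Z.
  H_1: rank ker ∂_1 − rank ∂_2 = (27 − 8) − 17 = 2, and the invariant factors of ∂_2 are all 1, so H_1 ≅ Z^2.
  H_2: rank ker ∂_2 − rank ∂_3 = (18 − 17) − 0 = 1, and there is no ∂_3, so H_2 ≅ Z.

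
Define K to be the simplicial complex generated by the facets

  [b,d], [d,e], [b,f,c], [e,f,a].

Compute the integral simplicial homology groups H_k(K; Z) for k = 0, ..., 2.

Fix the vertex order a < b < c < d < e < f and write every simplex with vertices in increasing order. Then dim K = 2 and the simplices of K are:

  0-simplices (6): a, b, c, d, e, f
  1-simplices (8): ae, af, bc, bd, bf, cf, de, ef
  2-simplices (2): aef, bcf

Hence C_0 ≅ Z^6, C_1 ≅ Z^8, C_2 ≅ Z^2.

Boundary ∂_1: C_1 → C_0 is given by ∂[p,q] = [q] − [p]. For instance
  ∂de = e − d.
This gives a 6×8 integer matrix of rank 5; reducing to Smith normal form yields diagonal entries (1,1,1,1,1).

∂_2: C_2 → C_1 sends each 2-simplex [p,q,r] to [q,r] − [p,r] + [p,q]. For instance
  ∂bcf = cf − bf + bc,
  ∂aef = ef − af + ae.
The resulting 8×2 matrix has rank 2, and its Smith normal form has invariant factors (1,1).

From H_k ≅ ker(∂_k) / im(∂_{k+1}) we obtain:

  H_0: rank C_0 − rank ∂_1 = 6 − 5 = 1, and the invariant factors of ∂_1 are all 1, so H_0 = Z.
  H_1: rank ker ∂_1 − rank ∂_2 = (8 − 5) − 2 = 1, and the invariant factors of ∂_2 are all 1, so H_1 = Z.
  H_2: rank ker ∂_2 − rank ∂_3 = (2 − 2) − 0 = 0, and there is no ∂_3, so H_2 = 0.

As a check, the Euler characteristic is 6 − 8 + 2 = 0, which agrees with 1 − 1 + 0 = 0.

H_0 ≅ Z,  H_1 ≅ Z,  H_2 = 0.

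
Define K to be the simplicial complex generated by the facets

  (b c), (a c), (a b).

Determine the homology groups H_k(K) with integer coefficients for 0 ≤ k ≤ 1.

H_0 = Z,  H_1 = Z.

Take the total order a < b < c on the vertex set. Then K (dimension 1) consists of the simplices:

  0-simplices (3): a, b, c
  1-simplices (3): ab, ac, bc

giving chain groups C_0 ≅ Z^3, C_1 ≅ Z^3.

∂_1: C_1 → C_0 sends each edge [p,q] (with p < q) to q − p.
This gives a 3×3 integer matrix of rank 2; reducing to Smith normal form yields diagonal entries (1,1).

Now H_k = ker ∂_k / im ∂_{k+1}, so:

  H_0: rank C_0 − rank ∂_1 = 3 − 2 = 1, and the invariant factors of ∂_1 are all 1, so H_0 = Z.
  H_1: rank ker ∂_1 − rank ∂_2 = (3 − 2) − 0 = 1, and there is no ∂_2, so H_1 = Z.

As a check, the Euler characteristic is 3 − 3 = 0, which agrees with 1 − 1 = 0.
(K is a triangulation of the circle S^1.)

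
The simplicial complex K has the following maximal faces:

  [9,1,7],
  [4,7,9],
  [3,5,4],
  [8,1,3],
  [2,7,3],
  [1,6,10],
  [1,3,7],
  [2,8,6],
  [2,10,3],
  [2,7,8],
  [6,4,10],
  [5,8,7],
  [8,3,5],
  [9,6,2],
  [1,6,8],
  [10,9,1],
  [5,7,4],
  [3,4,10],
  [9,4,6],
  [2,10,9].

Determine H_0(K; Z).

H_0 = Z.

K has 10 vertices, 30 edges, 20 triangles.
rank ∂_0 = 0, rank ∂_1 = 9 ⇒ b_0 = 10 − 0 − 9 = 1; all invariant factors of ∂_1 are 1 so no torsion. So H_0 ≅ Z.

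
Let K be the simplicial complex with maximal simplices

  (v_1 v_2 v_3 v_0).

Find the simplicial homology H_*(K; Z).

H_0 ≅ Z,  H_1 = 0,  H_2 = 0,  H_3 = 0.

Fix the vertex order v_0 < v_1 < v_2 < v_3 and write every simplex with vertices in increasing order. Then dim K = 3 and the simplices of K are:

  0-simplices (4): [v_0], [v_1], [v_2], [v_3]
  1-simplices (6): [v_0,v_1], [v_0,v_2], [v_0,v_3], [v_1,v_2], [v_1,v_3], [v_2,v_3]
  2-simplices (4): [v_0,v_1,v_2], [v_0,v_1,v_3], [v_0,v_2,v_3], [v_1,v_2,v_3]
  3-simplices (1): [v_0,v_1,v_2,v_3]

Hence C_0 ≅ Z^4, C_1 ≅ Z^6, C_2 ≅ Z^4, C_3 ≅ Z^1.

Boundary ∂_1: C_1 → C_0 maps an edge to its endpoints' difference, ∂[p,q] = q − p.
As a 4×6 matrix over Z this has rank 3, with invariant factors (1,1,1).

∂_2: C_2 → C_1 sends each 2-simplex [p,q,r] to [q,r] − [p,r] + [p,q]. For instance
  ∂[v_0,v_2,v_3] = [v_2,v_3] − [v_0,v_3] + [v_0,v_2],
  ∂[v_0,v_1,v_2] = [v_1,v_2] − [v_0,v_2] + [v_0,v_1].
The resulting 6×4 matrix has rank 3, and its Smith normal form has invariant factors (1,1,1).

Boundary ∂_3: C_3 → C_2 sends each 3-simplex σ to the alternating sum Σ_i (−1)^i (σ with its i-th vertex removed). For instance
  ∂[v_0,v_1,v_2,v_3] = [v_1,v_2,v_3] − [v_0,v_2,v_3] + [v_0,v_1,v_3] − [v_0,v_1,v_2].
As a 4×1 matrix over Z this has rank 1, with invariant factors (1).

Now H_k = ker ∂_k / im ∂_{k+1}, so:

  H_0: rank C_0 − rank ∂_1 = 4 − 3 = 1, and the invariant factors of ∂_1 are all 1, so H_0 ≅ Z.
  H_1: rank ker ∂_1 − rank ∂_2 = (6 − 3) − 3 = 0, and the invariant factors of ∂_2 are all 1, so H_1 ≅ 0.
  H_2: rank ker ∂_2 − rank ∂_3 = (4 − 3) − 1 = 0, and the invariant factors of ∂_3 are all 1, so H_2 ≅ 0.
  H_3: rank ker ∂_3 − rank ∂_4 = (1 − 1) − 0 = 0, and there is no ∂_4, so H_3 ≅ 0.

As a check, the Euler characteristic is 4 − 6 + 4 − 1 = 1, which agrees with 1 − 0 + 0 − 0 = 1.
(K is a triangulation of the 3-simplex.)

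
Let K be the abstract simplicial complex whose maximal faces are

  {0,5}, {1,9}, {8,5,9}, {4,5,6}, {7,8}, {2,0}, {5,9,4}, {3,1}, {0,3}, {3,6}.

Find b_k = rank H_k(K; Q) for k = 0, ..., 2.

b_0 = 1, b_1 = 2, b_2 = 0.

We work with the vertex ordering 0 < 1 < 2 < 3 < 4 < 5 < 6 < 7 < 8 < 9. The simplices of K, each written with vertices in increasing order, are:

  0-simplices (10): [0], [1], [2], [3], [4], [5], [6], [7], [8], [9]
  1-simplices (14): [0,2], [0,3], [0,5], [1,3], [1,9], [3,6], [4,5], [4,6], [4,9], [5,6], [5,8], [5,9], [7,8], [8,9]
  2-simplices (3): [4,5,6], [4,5,9], [5,8,9]

Hence C_0 ≅ Z^10, C_1 ≅ Z^14, C_2 ≅ Z^3.

∂_1: C_1 → C_0 is given by ∂[p,q] = [q] − [p]. For instance
  ∂[0,3] = [3] − [0].
As a 10×14 matrix over Z this has rank 9, with invariant factors (1,1,1,1,1,1,1,1,1).

∂_2: C_2 → C_1 sends each 2-simplex [p,q,r] to [q,r] − [p,r] + [p,q]. For instance
  ∂[5,8,9] = [8,9] − [5,9] + [5,8],
  ∂[4,5,9] = [5,9] − [4,9] + [4,5].
This gives a 14×3 integer matrix of rank 3; reducing to Smith normal form yields diagonal entries (1,1,1).

Computing H_k = (kernel of ∂_k) / (image of ∂_{k+1}):

  H_0: rank C_0 − rank ∂_1 = 10 − 9 = 1, and the invariant factors of ∂_1 are all 1, so H_0 ≅ Z.
  H_1: rank ker ∂_1 − rank ∂_2 = (14 − 9) − 3 = 2, and the invariant factors of ∂_2 are all 1, so H_1 ≅ Z^2.
  H_2: rank ker ∂_2 − rank ∂_3 = (3 − 3) − 0 = 0, and there is no ∂_3, so H_2 ≅ 0.

As a check, the Euler characteristic is 10 − 14 + 3 = -1, which agrees with 1 − 2 + 0 = -1.

Hence the Betti numbers are b_0 = 1, b_1 = 2, b_2 = 0.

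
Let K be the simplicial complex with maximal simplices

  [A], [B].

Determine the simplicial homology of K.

H_0 = Z^2.

K has 2 vertices.
rank ∂_0 = 0, rank ∂_1 = 0 ⇒ b_0 = 2 − 0 − 0 = 2. So H_0 ≅ Z^2.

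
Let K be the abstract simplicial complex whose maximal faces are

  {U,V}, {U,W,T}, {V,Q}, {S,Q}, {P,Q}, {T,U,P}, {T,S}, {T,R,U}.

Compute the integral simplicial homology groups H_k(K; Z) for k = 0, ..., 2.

H_0 = Z,  H_1 = Z^2,  H_2 = 0.

Fix the vertex order P < Q < R < S < T < U < V < W and write every simplex with vertices in increasing order. Then dim K = 2 and the simplices of K are:

  0-simplices (8): P, Q, R, S, T, U, V, W
  1-simplices (12): PQ, PT, PU, QS, QV, RT, RU, ST, TU, TW, UV, UW
  2-simplices (3): PTU, RTU, TUW

so the chain groups are C_0 ≅ Z^8, C_1 ≅ Z^12, C_2 ≅ Z^3.

∂_1: C_1 → C_0 is given by ∂[p,q] = [q] − [p].
This gives a 8×12 integer matrix of rank 7; reducing to Smith normal form yields diagonal entries (1,1,1,1,1,1,1).

∂_2: C_2 → C_1 maps a triangle to the signed sum of its edges. For instance
  ∂PTU = TU − PU + PT,
  ∂TUW = UW − TW + TU.
This gives a 12×3 integer matrix of rank 3; reducing to Smith normal form yields diagonal entries (1,1,1).

Now H_k = ker ∂_k / im ∂_{k+1}, so:

  H_0: rank C_0 − rank ∂_1 = 8 − 7 = 1, and the invariant factors of ∂_1 are all 1, so H_0 = Z.
  H_1: rank ker ∂_1 − rank ∂_2 = (12 − 7) − 3 = 2, and the invariant factors of ∂_2 are all 1, so H_1 = Z^2.
  H_2: rank ker ∂_2 − rank ∂_3 = (3 − 3) − 0 = 0, and there is no ∂_3, so H_2 = 0.

As a check, the Euler characteristic is 8 − 12 + 3 = -1, which agrees with 1 − 2 + 0 = -1.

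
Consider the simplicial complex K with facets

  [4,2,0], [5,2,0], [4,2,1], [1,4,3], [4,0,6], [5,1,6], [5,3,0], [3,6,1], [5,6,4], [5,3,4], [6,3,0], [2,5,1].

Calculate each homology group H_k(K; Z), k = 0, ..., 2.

Take the total order 0 < 1 < 2 < 3 < 4 < 5 < 6 on the vertex set. Then K (dimension 2) consists of the simplices:

  0-simplices (7): [0], [1], [2], [3], [4], [5], [6]
  1-simplices (18): [0,2], [0,3], [0,4], [0,5], [0,6], [1,2], [1,3], [1,4], [1,5], [1,6], [2,4], [2,5], [3,4], [3,5], [3,6], [4,5], [4,6], [5,6]
  2-simplices (12): [0,2,4], [0,2,5], [0,3,5], [0,3,6], [0,4,6], [1,2,4], [1,2,5], [1,3,4], [1,3,6], [1,5,6], [3,4,5], [4,5,6]

giving chain groups C_0 ≅ Z^7, C_1 ≅ Z^18, C_2 ≅ Z^12.

Boundary ∂_1: C_1 → C_0 maps an edge to its endpoints' difference, ∂[p,q] = q − p.
The 7×18 boundary matrix has rank 6 and Smith normal form diag(1,1,1,1,1,1).

∂_2: C_2 → C_1 acts by ∂[p,q,r] = [q,r] − [p,r] + [p,q]. For instance
  ∂[4,5,6] = [5,6] − [4,6] + [4,5],
  ∂[3,4,5] = [4,5] − [3,5] + [3,4].
As a 18×12 matrix over Z this has rank 12, with invariant factors (1,1,1,1,1,1,1,1,1,1,1,2).

Computing H_k = (kernel of ∂_k) / (image of ∂_{k+1}):

  H_0: rank C_0 − rank ∂_1 = 7 − 6 = 1, and the invariant factors of ∂_1 are all 1, so H_0 = Z.
  H_1: rank ker ∂_1 − rank ∂_2 = (18 − 6) − 12 = 0, and ∂_2 has invariant factor 2 > 1, so H_1 = Z/2Z.
  H_2: rank ker ∂_2 − rank ∂_3 = (12 − 12) − 0 = 0, and there is no ∂_3, so H_2 = 0.

As a check, the Euler characteristic is 7 − 18 + 12 = 1, which agrees with 1 − 0 + 0 = 1.
(K is a triangulation of the real projective plane RP^2.)

H_0 ≅ Z,  H_1 ≅ Z/2Z,  H_2 = 0.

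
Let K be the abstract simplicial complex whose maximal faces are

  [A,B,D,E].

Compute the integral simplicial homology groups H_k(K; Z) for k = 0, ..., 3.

Take the total order A < B < D < E on the vertex set. Then K (dimension 3) consists of the simplices:

  0-simplices (4): A, B, D, E
  1-simplices (6): AB, AD, AE, BD, BE, DE
  2-simplices (4): ABD, ABE, ADE, BDE
  3-simplices (1): ABDE

giving chain groups C_0 ≅ Z^4, C_1 ≅ Z^6, C_2 ≅ Z^4, C_3 ≅ Z^1.

Boundary ∂_1: C_1 → C_0 maps an edge to its endpoints' difference, ∂[p,q] = q − p.
The 4×6 boundary matrix has rank 3 and Smith normal form diag(1,1,1).

Boundary ∂_2: C_2 → C_1 sends each 2-simplex [p,q,r] to [q,r] − [p,r] + [p,q]. For instance
  ∂ABD = BD − AD + AB,
  ∂ABE = BE − AE + AB.
The resulting 6×4 matrix has rank 3, and its Smith normal form has invariant factors (1,1,1).

The boundary map ∂_3: C_3 → C_2 sends each 3-simplex σ to the alternating sum Σ_i (−1)^i (σ with its i-th vertex removed). For instance
  ∂ABDE = BDE − ADE + ABE − ABD.
The resulting 4×1 matrix has rank 1, and its Smith normal form has invariant factors (1).

Reading off H_k = ker ∂_k / im ∂_{k+1}:

  H_0: rank C_0 − rank ∂_1 = 4 − 3 = 1, and the invariant factors of ∂_1 are all 1, so H_0 ≅ Z.
  H_1: rank ker ∂_1 − rank ∂_2 = (6 − 3) − 3 = 0, and the invariant factors of ∂_2 are all 1, so H_1 ≅ 0.
  H_2: rank ker ∂_2 − rank ∂_3 = (4 − 3) − 1 = 0, and the invariant factors of ∂_3 are all 1, so H_2 ≅ 0.
  H_3: rank ker ∂_3 − rank ∂_4 = (1 − 1) − 0 = 0, and there is no ∂_4, so H_3 ≅ 0.

H_0 ≅ Z,  H_1 = 0,  H_2 = 0,  H_3 = 0.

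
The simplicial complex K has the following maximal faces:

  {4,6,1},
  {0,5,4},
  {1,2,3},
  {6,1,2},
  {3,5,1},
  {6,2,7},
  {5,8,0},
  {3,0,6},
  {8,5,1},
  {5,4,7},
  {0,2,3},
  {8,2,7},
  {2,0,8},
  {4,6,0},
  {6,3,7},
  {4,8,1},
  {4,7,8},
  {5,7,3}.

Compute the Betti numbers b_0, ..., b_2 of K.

b_0 = 1, b_1 = 1, b_2 = 0.

Fix the vertex order 0 < 1 < 2 < 3 < 4 < 5 < 6 < 7 < 8 and write every simplex with vertices in increasing order. Then dim K = 2 and the simplices of K are:

  0-simplices (9): [0], [1], [2], [3], [4], [5], [6], [7], [8]
  1-simplices (27): (27 of them)
  2-simplices (18): [0,2,3], [0,2,8], [0,3,6], [0,4,5], [0,4,6], [0,5,8], [1,2,3], [1,2,6], [1,3,5], [1,4,6], [1,4,8], [1,5,8], [2,6,7], [2,7,8], [3,5,7], [3,6,7], [4,5,7], [4,7,8]

so the chain groups are C_0 ≅ Z^9, C_1 ≅ Z^27, C_2 ≅ Z^18.

The boundary map ∂_1: C_1 → C_0 sends each edge [p,q] (with p < q) to q − p. For instance
  ∂[1,4] = [4] − [1].
As a 9×27 matrix over Z this has rank 8, with invariant factors (1,1,1,1,1,1,1,1).

The boundary map ∂_2: C_2 → C_1 maps a triangle to the signed sum of its edges. For instance
  ∂[3,5,7] = [5,7] − [3,7] + [3,5],
  ∂[0,2,3] = [2,3] − [0,3] + [0,2].
The resulting 27×18 matrix has rank 18, and its Smith normal form has invariant factors (1,1,1,1,1,1,1,1,1,1,1,1,1,1,1,1,1,2).

Reading off H_k = ker ∂_k / im ∂_{k+1}:

  H_0: rank C_0 − rank ∂_1 = 9 − 8 = 1, and the invariant factors of ∂_1 are all 1, so H_0 ≅ Z.
  H_1: rank ker ∂_1 − rank ∂_2 = (27 − 8) − 18 = 1, and ∂_2 has invariant factor 2 > 1, so H_1 ≅ Z ⊕ Z/2Z.
  H_2: rank ker ∂_2 − rank ∂_3 = (18 − 18) − 0 = 0, and there is no ∂_3, so H_2 ≅ 0.

Hence the Betti numbers are b_0 = 1, b_1 = 1, b_2 = 0.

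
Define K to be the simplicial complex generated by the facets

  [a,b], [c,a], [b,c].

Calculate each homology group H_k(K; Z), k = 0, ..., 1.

H_0 ≅ Z,  H_1 ≅ Z.

We work with the vertex ordering a < b < c. The simplices of K, each written with vertices in increasing order, are:

  0-simplices (3): a, b, c
  1-simplices (3): ab, ac, bc

giving chain groups C_0 ≅ Z^3, C_1 ≅ Z^3.

Boundary ∂_1: C_1 → C_0 sends each edge [p,q] (with p < q) to q − p.
This gives a 3×3 integer matrix of rank 2; reducing to Smith normal form yields diagonal entries (1,1).

Computing H_k = (kernel of ∂_k) / (image of ∂_{k+1}):

  H_0: rank C_0 − rank ∂_1 = 3 − 2 = 1, and the invariant factors of ∂_1 are all 1, so H_0 = Z.
  H_1: rank ker ∂_1 − rank ∂_2 = (3 − 2) − 0 = 1, and there is no ∂_2, so H_1 = Z.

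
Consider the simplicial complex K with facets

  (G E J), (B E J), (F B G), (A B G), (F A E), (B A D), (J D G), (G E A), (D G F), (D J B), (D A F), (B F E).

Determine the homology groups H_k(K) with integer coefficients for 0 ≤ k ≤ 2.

Take the total order A < B < D < E < F < G < J on the vertex set. Then K (dimension 2) consists of the simplices:

  0-simplices (7): A, B, D, E, F, G, J
  1-simplices (18): AB, AD, AE, AF, AG, BD, BE, BF, BG, BJ, DF, DG, DJ, EF, EG, EJ, FG, GJ
  2-simplices (12): ABD, ABG, ADF, AEF, AEG, BDJ, BEF, BEJ, BFG, DFG, DGJ, EGJ

giving chain groups C_0 ≅ Z^7, C_1 ≅ Z^18, C_2 ≅ Z^12.

The boundary map ∂_1: C_1 → C_0 sends each edge [p,q] (with p < q) to q − p.
This gives a 7×18 integer matrix of rank 6; reducing to Smith normal form yields diagonal entries (1,1,1,1,1,1).

Boundary ∂_2: C_2 → C_1 maps a triangle to the signed sum of its edges. For instance
  ∂EGJ = GJ − EJ + EG,
  ∂BFG = FG − BG + BF.
The 18×12 boundary matrix has rank 12 and Smith normal form diag(1,1,1,1,1,1,1,1,1,1,1,2).

Computing H_k = (kernel of ∂_k) / (image of ∂_{k+1}):

  H_0: rank C_0 − rank ∂_1 = 7 − 6 = 1, and the invariant factors of ∂_1 are all 1, so H_0 ≅ Z.
  H_1: rank ker ∂_1 − rank ∂_2 = (18 − 6) − 12 = 0, and ∂_2 has invariant factor 2 > 1, so H_1 ≅ Z_2.
  H_2: rank ker ∂_2 − rank ∂_3 = (12 − 12) − 0 = 0, and there is no ∂_3, so H_2 ≅ 0.

As a check, the Euler characteristic is 7 − 18 + 12 = 1, which agrees with 1 − 0 + 0 = 1.
(K is a triangulation of the real projective plane RP^2.)

H_0 ≅ Z,  H_1 ≅ Z_2,  H_2 = 0.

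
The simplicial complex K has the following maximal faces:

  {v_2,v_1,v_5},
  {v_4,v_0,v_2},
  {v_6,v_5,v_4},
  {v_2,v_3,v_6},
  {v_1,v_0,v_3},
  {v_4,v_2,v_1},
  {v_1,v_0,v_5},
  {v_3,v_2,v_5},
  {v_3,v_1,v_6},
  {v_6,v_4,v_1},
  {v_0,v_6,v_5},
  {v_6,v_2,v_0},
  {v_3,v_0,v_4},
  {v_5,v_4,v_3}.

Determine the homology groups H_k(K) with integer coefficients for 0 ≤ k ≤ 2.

Fix the vertex order v_0 < v_1 < v_2 < v_3 < v_4 < v_5 < v_6 and write every simplex with vertices in increasing order. Then dim K = 2 and the simplices of K are:

  0-simplices (7): [v_0], [v_1], [v_2], [v_3], [v_4], [v_5], [v_6]
  1-simplices (21): (21 of them)
  2-simplices (14): (14 of them)

so the chain groups are C_0 ≅ Z^7, C_1 ≅ Z^21, C_2 ≅ Z^14.

Boundary ∂_1: C_1 → C_0 maps an edge to its endpoints' difference, ∂[p,q] = q − p. For instance
  ∂[v_5,v_6] = [v_6] − [v_5].
As a 7×21 matrix over Z this has rank 6, with invariant factors (1,1,1,1,1,1).

The boundary map ∂_2: C_2 → C_1 maps a triangle to the signed sum of its edges. For instance
  ∂[v_0,v_2,v_6] = [v_2,v_6] − [v_0,v_6] + [v_0,v_2],
  ∂[v_0,v_1,v_5] = [v_1,v_5] − [v_0,v_5] + [v_0,v_1].
This gives a 21×14 integer matrix of rank 13; reducing to Smith normal form yields diagonal entries (1,1,1,1,1,1,1,1,1,1,1,1,1).

From H_k ≅ ker(∂_k) / im(∂_{k+1}) we obtain:

  H_0: rank C_0 − rank ∂_1 = 7 − 6 = 1, and the invariant factors of ∂_1 are all 1, so H_0 ≅ Z.
  H_1: rank ker ∂_1 − rank ∂_2 = (21 − 6) − 13 = 2, and the invariant factors of ∂_2 are all 1, so H_1 ≅ Z^2.
  H_2: rank ker ∂_2 − rank ∂_3 = (14 − 13) − 0 = 1, and there is no ∂_3, so H_2 ≅ Z.

H_0 = Z,  H_1 = Z^2,  H_2 = Z.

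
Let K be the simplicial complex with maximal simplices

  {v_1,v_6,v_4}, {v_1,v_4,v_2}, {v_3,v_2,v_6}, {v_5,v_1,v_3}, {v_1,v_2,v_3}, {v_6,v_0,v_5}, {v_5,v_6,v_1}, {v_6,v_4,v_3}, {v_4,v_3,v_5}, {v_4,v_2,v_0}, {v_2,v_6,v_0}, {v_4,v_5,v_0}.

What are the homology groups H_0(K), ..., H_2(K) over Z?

Fix the vertex order v_0 < v_1 < v_2 < v_3 < v_4 < v_5 < v_6 and write every simplex with vertices in increasing order. Then dim K = 2 and the simplices of K are:

  0-simplices (7): [v_0], [v_1], [v_2], [v_3], [v_4], [v_5], [v_6]
  1-simplices (18): (18 of them)
  2-simplices (12): (12 of them)

so the chain groups are C_0 ≅ Z^7, C_1 ≅ Z^18, C_2 ≅ Z^12.

Boundary ∂_1: C_1 → C_0 sends each edge [p,q] (with p < q) to q − p.
The 7×18 boundary matrix has rank 6 and Smith normal form diag(1,1,1,1,1,1).

∂_2: C_2 → C_1 acts by ∂[p,q,r] = [q,r] − [p,r] + [p,q]. For instance
  ∂[v_1,v_2,v_4] = [v_2,v_4] − [v_1,v_4] + [v_1,v_2],
  ∂[v_1,v_4,v_6] = [v_4,v_6] − [v_1,v_6] + [v_1,v_4].
This gives a 18×12 integer matrix of rank 12; reducing to Smith normal form yields diagonal entries (1,1,1,1,1,1,1,1,1,1,1,2).

Reading off H_k = ker ∂_k / im ∂_{k+1}:

  H_0: rank C_0 − rank ∂_1 = 7 − 6 = 1, and the invariant factors of ∂_1 are all 1, so H_0 ≅ Z.
  H_1: rank ker ∂_1 − rank ∂_2 = (18 − 6) − 12 = 0, and ∂_2 has invariant factor 2 > 1, so H_1 ≅ Z/2Z.
  H_2: rank ker ∂_2 − rank ∂_3 = (12 − 12) − 0 = 0, and there is no ∂_3, so H_2 ≅ 0.

As a check, the Euler characteristic is 7 − 18 + 12 = 1, which agrees with 1 − 0 + 0 = 1.

H_0 ≅ Z,  H_1 ≅ Z/2Z,  H_2 = 0.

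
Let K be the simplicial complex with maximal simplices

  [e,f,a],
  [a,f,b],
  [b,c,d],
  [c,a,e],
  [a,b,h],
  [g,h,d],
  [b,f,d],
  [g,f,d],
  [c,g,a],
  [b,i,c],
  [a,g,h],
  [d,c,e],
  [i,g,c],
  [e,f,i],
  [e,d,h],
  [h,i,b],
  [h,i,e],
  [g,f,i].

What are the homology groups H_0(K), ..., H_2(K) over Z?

Fix the vertex order a < b < c < d < e < f < g < h < i and write every simplex with vertices in increasing order. Then dim K = 2 and the simplices of K are:

  0-simplices (9): a, b, c, d, e, f, g, h, i
  1-simplices (27): ab, ac, ae, af, ag, ah, bc, bd, bf, bh, bi, cd, ce, cg, ci, de, df, dg, dh, ef, eh, ei, fg, fi, gh, gi, hi
  2-simplices (18): abf, abh, ace, acg, aef, agh, bcd, bci, bdf, bhi, cde, cgi, deh, dfg, dgh, efi, ehi, fgi

giving chain groups C_0 ≅ Z^9, C_1 ≅ Z^27, C_2 ≅ Z^18.

Boundary ∂_1: C_1 → C_0 sends each edge [p,q] (with p < q) to q − p. For instance
  ∂bi = i − b.
The 9×27 boundary matrix has rank 8 and Smith normal form diag(1,1,1,1,1,1,1,1).

Boundary ∂_2: C_2 → C_1 sends each 2-simplex [p,q,r] to [q,r] − [p,r] + [p,q]. For instance
  ∂dfg = fg − dg + df,
  ∂ace = ce − ae + ac.
The 27×18 boundary matrix has rank 17 and Smith normal form diag(1,1,1,1,1,1,1,1,1,1,1,1,1,1,1,1,1).

Reading off H_k = ker ∂_k / im ∂_{k+1}:

  H_0: rank C_0 − rank ∂_1 = 9 − 8 = 1, and the invariant factors of ∂_1 are all 1, so H_0 ≅ Z.
  H_1: rank ker ∂_1 − rank ∂_2 = (27 − 8) − 17 = 2, and the invariant factors of ∂_2 are all 1, so H_1 ≅ Z^2.
  H_2: rank ker ∂_2 − rank ∂_3 = (18 − 17) − 0 = 1, and there is no ∂_3, so H_2 ≅ Z.

(K is a triangulation of the torus T^2.)

H_0 = Z,  H_1 = Z^2,  H_2 = Z.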